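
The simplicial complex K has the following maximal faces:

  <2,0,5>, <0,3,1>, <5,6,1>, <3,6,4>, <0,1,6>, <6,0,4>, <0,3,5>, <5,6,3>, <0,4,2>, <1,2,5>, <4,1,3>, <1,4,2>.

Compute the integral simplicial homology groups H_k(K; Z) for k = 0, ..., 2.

We work with the vertex ordering 0 < 1 < 2 < 3 < 4 < 5 < 6. The simplices of K, each written with vertices in increasing order, are:

  0-simplices (7): [0], [1], [2], [3], [4], [5], [6]
  1-simplices (18): [0,1], [0,2], [0,3], [0,4], [0,5], [0,6], [1,2], [1,3], [1,4], [1,5], [1,6], [2,4], [2,5], [3,4], [3,5], [3,6], [4,6], [5,6]
  2-simplices (12): [0,1,3], [0,1,6], [0,2,4], [0,2,5], [0,3,5], [0,4,6], [1,2,4], [1,2,5], [1,3,4], [1,5,6], [3,4,6], [3,5,6]

giving chain groups C_0 ≅ Z^7, C_1 ≅ Z^18, C_2 ≅ Z^12.

Boundary ∂_1: C_1 → C_0 sends each edge [p,q] (with p < q) to q − p. For instance
  ∂[3,6] = [6] − [3].
The resulting 7×18 matrix has rank 6, and its Smith normal form has invariant factors (1,1,1,1,1,1).

∂_2: C_2 → C_1 maps a triangle to the signed sum of its edges. For instance
  ∂[0,2,4] = [2,4] − [0,4] + [0,2],
  ∂[0,1,3] = [1,3] − [0,3] + [0,1].
The 18×12 boundary matrix has rank 12 and Smith normal form diag(1,1,1,1,1,1,1,1,1,1,1,2).

From H_k ≅ ker(∂_k) / im(∂_{k+1}) we obtain:

  H_0: rank C_0 − rank ∂_1 = 7 − 6 = 1, and the invariant factors of ∂_1 are all 1, so H_0 = Z.
  H_1: rank ker ∂_1 − rank ∂_2 = (18 − 6) − 12 = 0, and ∂_2 has invariant factor 2 > 1, so H_1 = Z/2.
  H_2: rank ker ∂_2 − rank ∂_3 = (12 − 12) − 0 = 0, and there is no ∂_3, so H_2 = 0.

(K is a triangulation of the real projective plane RP^2.)

H_0 ≅ Z,  H_1 ≅ Z/2,  H_2 = 0.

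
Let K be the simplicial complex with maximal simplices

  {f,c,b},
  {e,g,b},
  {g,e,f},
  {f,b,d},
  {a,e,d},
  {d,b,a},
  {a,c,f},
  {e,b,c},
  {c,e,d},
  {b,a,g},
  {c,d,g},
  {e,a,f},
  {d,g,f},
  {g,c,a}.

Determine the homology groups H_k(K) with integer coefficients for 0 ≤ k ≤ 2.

H_0 = Z,  H_1 = Z^2,  H_2 = Z.

Take the total order a < b < c < d < e < f < g on the vertex set. Then K (dimension 2) consists of the simplices:

  0-simplices (7): a, b, c, d, e, f, g
  1-simplices (21): ab, ac, ad, ae, af, ag, bc, bd, be, bf, bg, cd, ce, cf, cg, de, df, dg, ef, eg, fg
  2-simplices (14): abd, abg, acf, acg, ade, aef, bce, bcf, bdf, beg, cde, cdg, dfg, efg

Hence C_0 ≅ Z^7, C_1 ≅ Z^21, C_2 ≅ Z^14.

Boundary ∂_1: C_1 → C_0 is given by ∂[p,q] = [q] − [p].
The 7×21 boundary matrix has rank 6 and Smith normal form diag(1,1,1,1,1,1).

∂_2: C_2 → C_1 sends each 2-simplex [p,q,r] to [q,r] − [p,r] + [p,q]. For instance
  ∂acg = cg − ag + ac,
  ∂bdf = df − bf + bd.
This gives a 21×14 integer matrix of rank 13; reducing to Smith normal form yields diagonal entries (1,1,1,1,1,1,1,1,1,1,1,1,1).

Now H_k = ker ∂_k / im ∂_{k+1}, so:

  H_0: rank C_0 − rank ∂_1 = 7 − 6 = 1, and the invariant factors of ∂_1 are all 1, so H_0 ≅ Z.
  H_1: rank ker ∂_1 − rank ∂_2 = (21 − 6) − 13 = 2, and the invariant factors of ∂_2 are all 1, so H_1 ≅ Z^2.
  H_2: rank ker ∂_2 − rank ∂_3 = (14 − 13) − 0 = 1, and there is no ∂_3, so H_2 ≅ Z.

As a check, the Euler characteristic is 7 − 21 + 14 = 0, which agrees with 1 − 2 + 1 = 0.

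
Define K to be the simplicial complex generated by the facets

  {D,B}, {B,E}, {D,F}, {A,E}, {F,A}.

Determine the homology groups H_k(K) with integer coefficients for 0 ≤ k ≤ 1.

Fix the vertex order A < B < D < E < F and write every simplex with vertices in increasing order. Then dim K = 1 and the simplices of K are:

  0-simplices (5): A, B, D, E, F
  1-simplices (5): AE, AF, BD, BE, DF

giving chain groups C_0 ≅ Z^5, C_1 ≅ Z^5.

The boundary map ∂_1: C_1 → C_0 maps an edge to its endpoints' difference, ∂[p,q] = q − p. For instance
  ∂AF = F − A.
As a 5×5 matrix over Z this has rank 4, with invariant factors (1,1,1,1).

Now H_k = ker ∂_k / im ∂_{k+1}, so:

  H_0: rank C_0 − rank ∂_1 = 5 − 4 = 1, and the invariant factors of ∂_1 are all 1, so H_0 = Z.
  H_1: rank ker ∂_1 − rank ∂_2 = (5 − 4) − 0 = 1, and there is no ∂_2, so H_1 = Z.

As a check, the Euler characteristic is 5 − 5 = 0, which agrees with 1 − 1 = 0.

H_0 ≅ Z,  H_1 ≅ Z.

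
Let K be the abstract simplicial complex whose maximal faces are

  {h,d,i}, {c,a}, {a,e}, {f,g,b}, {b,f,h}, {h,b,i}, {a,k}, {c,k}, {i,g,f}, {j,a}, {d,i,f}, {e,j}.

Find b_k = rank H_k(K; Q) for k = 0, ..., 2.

Fix the vertex order a < b < c < d < e < f < g < h < i < j < k and write every simplex with vertices in increasing order. Then dim K = 2 and the simplices of K are:

  0-simplices (11): a, b, c, d, e, f, g, h, i, j, k
  1-simplices (18): ac, ae, aj, ak, bf, bg, bh, bi, ck, df, dh, di, ej, fg, fh, fi, gi, hi
  2-simplices (6): bfg, bfh, bhi, dfi, dhi, fgi

giving chain groups C_0 ≅ Z^11, C_1 ≅ Z^18, C_2 ≅ Z^6.

∂_1: C_1 → C_0 maps an edge to its endpoints' difference, ∂[p,q] = q − p.
The resulting 11×18 matrix has rank 9, and its Smith normal form has invariant factors (1,1,1,1,1,1,1,1,1).

Boundary ∂_2: C_2 → C_1 acts by ∂[p,q,r] = [q,r] − [p,r] + [p,q]. For instance
  ∂dfi = fi − di + df,
  ∂fgi = gi − fi + fg.
The resulting 18×6 matrix has rank 6, and its Smith normal form has invariant factors (1,1,1,1,1,1).

Computing H_k = (kernel of ∂_k) / (image of ∂_{k+1}):

  H_0: rank C_0 − rank ∂_1 = 11 − 9 = 2, and the invariant factors of ∂_1 are all 1, so H_0 ≅ Z^2.
  H_1: rank ker ∂_1 − rank ∂_2 = (18 − 9) − 6 = 3, and the invariant factors of ∂_2 are all 1, so H_1 ≅ Z^3.
  H_2: rank ker ∂_2 − rank ∂_3 = (6 − 6) − 0 = 0, and there is no ∂_3, so H_2 ≅ 0.

As a check, the Euler characteristic is 11 − 18 + 6 = -1, which agrees with 2 − 3 + 0 = -1.
(K is a triangulation of the disjoint union of a wedge of 2 circles and the cylinder S^1 x I.)

Hence the Betti numbers are b_0 = 2, b_1 = 3, b_2 = 0.

b_0 = 2, b_1 = 3, b_2 = 0.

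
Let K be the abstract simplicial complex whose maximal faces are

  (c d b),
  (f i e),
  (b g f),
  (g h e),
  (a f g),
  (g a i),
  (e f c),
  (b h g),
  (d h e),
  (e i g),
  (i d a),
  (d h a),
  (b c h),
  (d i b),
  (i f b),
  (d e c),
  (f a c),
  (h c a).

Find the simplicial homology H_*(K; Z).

H_0 ≅ Z,  H_1 ≅ Z ⊕ Z/2Z,  H_2 = 0.

We work with the vertex ordering a < b < c < d < e < f < g < h < i. The simplices of K, each written with vertices in increasing order, are:

  0-simplices (9): a, b, c, d, e, f, g, h, i
  1-simplices (27): ac, ad, af, ag, ah, ai, bc, bd, bf, bg, bh, bi, cd, ce, cf, ch, de, dh, di, ef, eg, eh, ei, fg, fi, gh, gi
  2-simplices (18): acf, ach, adh, adi, afg, agi, bcd, bch, bdi, bfg, bfi, bgh, cde, cef, deh, efi, egh, egi

so the chain groups are C_0 ≅ Z^9, C_1 ≅ Z^27, C_2 ≅ Z^18.

∂_1: C_1 → C_0 sends each edge [p,q] (with p < q) to q − p. For instance
  ∂gh = h − g.
The 9×27 boundary matrix has rank 8 and Smith normal form diag(1,1,1,1,1,1,1,1).

Boundary ∂_2: C_2 → C_1 acts by ∂[p,q,r] = [q,r] − [p,r] + [p,q]. For instance
  ∂egi = gi − ei + eg,
  ∂adi = di − ai + ad.
The 27×18 boundary matrix has rank 18 and Smith normal form diag(1,1,1,1,1,1,1,1,1,1,1,1,1,1,1,1,1,2).

Computing H_k = (kernel of ∂_k) / (image of ∂_{k+1}):

  H_0: rank C_0 − rank ∂_1 = 9 − 8 = 1, and the invariant factors of ∂_1 are all 1, so H_0 = Z.
  H_1: rank ker ∂_1 − rank ∂_2 = (27 − 8) − 18 = 1, and ∂_2 has invariant factor 2 > 1, so H_1 = Z ⊕ Z/2Z.
  H_2: rank ker ∂_2 − rank ∂_3 = (18 − 18) − 0 = 0, and there is no ∂_3, so H_2 = 0.

As a check, the Euler characteristic is 9 − 27 + 18 = 0, which agrees with 1 − 1 + 0 = 0.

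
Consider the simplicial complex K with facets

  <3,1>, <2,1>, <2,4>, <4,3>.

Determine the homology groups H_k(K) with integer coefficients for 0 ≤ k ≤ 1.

Order the vertices as 1 < 2 < 3 < 4. Listing each simplex with vertices in this order, K has dimension 1 with simplices:

  0-simplices (4): [1], [2], [3], [4]
  1-simplices (4): [1,2], [1,3], [2,4], [3,4]

giving chain groups C_0 ≅ Z^4, C_1 ≅ Z^4.

∂_1: C_1 → C_0 maps an edge to its endpoints' difference, ∂[p,q] = q − p. For instance
  ∂[1,2] = [2] − [1].
As a 4×4 matrix over Z this has rank 3, with invariant factors (1,1,1).

Computing H_k = (kernel of ∂_k) / (image of ∂_{k+1}):

  H_0: rank C_0 − rank ∂_1 = 4 − 3 = 1, and the invariant factors of ∂_1 are all 1, so H_0 ≅ Z.
  H_1: rank ker ∂_1 − rank ∂_2 = (4 − 3) − 0 = 1, and there is no ∂_2, so H_1 ≅ Z.

As a check, the Euler characteristic is 4 − 4 = 0, which agrees with 1 − 1 = 0.
(K is a triangulation of the circle S^1.)

H_0 = Z,  H_1 = Z.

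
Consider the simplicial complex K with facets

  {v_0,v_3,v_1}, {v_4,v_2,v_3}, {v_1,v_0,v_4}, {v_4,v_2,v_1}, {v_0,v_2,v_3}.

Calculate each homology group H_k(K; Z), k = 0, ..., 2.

H_0 ≅ Z,  H_1 ≅ Z,  H_2 = 0.

Take the total order v_0 < v_1 < v_2 < v_3 < v_4 on the vertex set. Then K (dimension 2) consists of the simplices:

  0-simplices (5): [v_0], [v_1], [v_2], [v_3], [v_4]
  1-simplices (10): [v_0,v_1], [v_0,v_2], [v_0,v_3], [v_0,v_4], [v_1,v_2], [v_1,v_3], [v_1,v_4], [v_2,v_3], [v_2,v_4], [v_3,v_4]
  2-simplices (5): [v_0,v_1,v_3], [v_0,v_1,v_4], [v_0,v_2,v_3], [v_1,v_2,v_4], [v_2,v_3,v_4]

so the chain groups are C_0 ≅ Z^5, C_1 ≅ Z^10, C_2 ≅ Z^5.

The boundary map ∂_1: C_1 → C_0 is given by ∂[p,q] = [q] − [p]. For instance
  ∂[v_2,v_4] = [v_4] − [v_2].
This gives a 5×10 integer matrix of rank 4; reducing to Smith normal form yields diagonal entries (1,1,1,1).

The boundary map ∂_2: C_2 → C_1 maps a triangle to the signed sum of its edges. For instance
  ∂[v_0,v_2,v_3] = [v_2,v_3] − [v_0,v_3] + [v_0,v_2],
  ∂[v_1,v_2,v_4] = [v_2,v_4] − [v_1,v_4] + [v_1,v_2].
The resulting 10×5 matrix has rank 5, and its Smith normal form has invariant factors (1,1,1,1,1).

Reading off H_k = ker ∂_k / im ∂_{k+1}:

  H_0: rank C_0 − rank ∂_1 = 5 − 4 = 1, and the invariant factors of ∂_1 are all 1, so H_0 ≅ Z.
  H_1: rank ker ∂_1 − rank ∂_2 = (10 − 4) − 5 = 1, and the invariant factors of ∂_2 are all 1, so H_1 ≅ Z.
  H_2: rank ker ∂_2 − rank ∂_3 = (5 − 5) − 0 = 0, and there is no ∂_3, so H_2 ≅ 0.

(K is a triangulation of the Möbius band.)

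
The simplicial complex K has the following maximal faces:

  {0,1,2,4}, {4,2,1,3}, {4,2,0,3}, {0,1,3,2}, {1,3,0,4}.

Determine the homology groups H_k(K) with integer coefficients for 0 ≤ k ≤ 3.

K has 5 vertices, 10 edges, 10 triangles, 5 3-simplices.
rank ∂_0 = 0, rank ∂_1 = 4 ⇒ b_0 = 5 − 0 − 4 = 1; all invariant factors of ∂_1 are 1 so no torsion. So H_0 = Z.
rank ∂_1 = 4, rank ∂_2 = 6 ⇒ b_1 = 10 − 4 − 6 = 0; all invariant factors of ∂_2 are 1 so no torsion. So H_1 = 0.
rank ∂_2 = 6, rank ∂_3 = 4 ⇒ b_2 = 10 − 6 − 4 = 0; all invariant factors of ∂_3 are 1 so no torsion. So H_2 = 0.
rank ∂_3 = 4, rank ∂_4 = 0 ⇒ b_3 = 5 − 4 − 0 = 1. So H_3 = Z.

H_0 = Z,  H_1 = 0,  H_2 = 0,  H_3 = Z.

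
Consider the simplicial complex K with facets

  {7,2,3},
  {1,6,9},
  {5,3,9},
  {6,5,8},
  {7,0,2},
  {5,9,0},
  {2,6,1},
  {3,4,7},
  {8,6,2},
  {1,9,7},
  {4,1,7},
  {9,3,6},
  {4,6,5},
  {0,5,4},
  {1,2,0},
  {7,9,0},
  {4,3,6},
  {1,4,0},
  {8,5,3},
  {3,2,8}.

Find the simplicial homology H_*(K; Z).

H_0 = Z,  H_1 = Z × Z/2,  H_2 = 0.

K has 10 vertices, 30 edges, 20 triangles.
rank ∂_0 = 0, rank ∂_1 = 9 ⇒ b_0 = 10 − 0 − 9 = 1; all invariant factors of ∂_1 are 1 so no torsion. So H_0 = Z.
rank ∂_1 = 9, rank ∂_2 = 20 ⇒ b_1 = 30 − 9 − 20 = 1; ∂_2 has invariant factor(s) [2] giving torsion. So H_1 = Z × Z/2.
rank ∂_2 = 20, rank ∂_3 = 0 ⇒ b_2 = 20 − 20 − 0 = 0. So H_2 = 0.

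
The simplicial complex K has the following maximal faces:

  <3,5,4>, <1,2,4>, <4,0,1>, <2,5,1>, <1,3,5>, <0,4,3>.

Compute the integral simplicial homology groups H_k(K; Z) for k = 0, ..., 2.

Fix the vertex order 0 < 1 < 2 < 3 < 4 < 5 and write every simplex with vertices in increasing order. Then dim K = 2 and the simplices of K are:

  0-simplices (6): [0], [1], [2], [3], [4], [5]
  1-simplices (12): [0,1], [0,3], [0,4], [1,2], [1,3], [1,4], [1,5], [2,4], [2,5], [3,4], [3,5], [4,5]
  2-simplices (6): [0,1,4], [0,3,4], [1,2,4], [1,2,5], [1,3,5], [3,4,5]

giving chain groups C_0 ≅ Z^6, C_1 ≅ Z^12, C_2 ≅ Z^6.

The boundary map ∂_1: C_1 → C_0 is given by ∂[p,q] = [q] − [p].
This gives a 6×12 integer matrix of rank 5; reducing to Smith normal form yields diagonal entries (1,1,1,1,1).

The boundary map ∂_2: C_2 → C_1 sends each 2-simplex [p,q,r] to [q,r] − [p,r] + [p,q]. For instance
  ∂[1,3,5] = [3,5] − [1,5] + [1,3],
  ∂[0,1,4] = [1,4] − [0,4] + [0,1].
The resulting 12×6 matrix has rank 6, and its Smith normal form has invariant factors (1,1,1,1,1,1).

From H_k ≅ ker(∂_k) / im(∂_{k+1}) we obtain:

  H_0: rank C_0 − rank ∂_1 = 6 − 5 = 1, and the invariant factors of ∂_1 are all 1, so H_0 ≅ Z.
  H_1: rank ker ∂_1 − rank ∂_2 = (12 − 5) − 6 = 1, and the invariant factors of ∂_2 are all 1, so H_1 ≅ Z.
  H_2: rank ker ∂_2 − rank ∂_3 = (6 − 6) − 0 = 0, and there is no ∂_3, so H_2 ≅ 0.

As a check, the Euler characteristic is 6 − 12 + 6 = 0, which agrees with 1 − 1 + 0 = 0.
(K is a triangulation of the cylinder S^1 x I.)

H_0 ≅ Z,  H_1 ≅ Z,  H_2 = 0.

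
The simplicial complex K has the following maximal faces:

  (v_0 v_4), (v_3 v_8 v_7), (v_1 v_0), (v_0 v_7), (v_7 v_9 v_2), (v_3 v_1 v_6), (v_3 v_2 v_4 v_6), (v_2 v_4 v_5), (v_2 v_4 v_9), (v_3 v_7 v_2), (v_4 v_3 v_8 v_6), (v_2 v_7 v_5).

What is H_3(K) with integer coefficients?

H_3 = 0.

Take the total order v_0 < v_1 < v_2 < v_3 < v_4 < v_5 < v_6 < v_7 < v_8 < v_9 on the vertex set. Then K (dimension 3) consists of the simplices:

  0-simplices (10): [v_0], [v_1], [v_2], [v_3], [v_4], [v_5], [v_6], [v_7], [v_8], [v_9]
  1-simplices (23): (23 of them)
  2-simplices (14): (14 of them)
  3-simplices (2): [v_2,v_3,v_4,v_6], [v_3,v_4,v_6,v_8]

so the chain groups are C_0 ≅ Z^10, C_1 ≅ Z^23, C_2 ≅ Z^14, C_3 ≅ Z^2.

Boundary ∂_1: C_1 → C_0 maps an edge to its endpoints' difference, ∂[p,q] = q − p. For instance
  ∂[v_6,v_8] = [v_8] − [v_6].
This gives a 10×23 integer matrix of rank 9; reducing to Smith normal form yields diagonal entries (1,1,1,1,1,1,1,1,1).

Boundary ∂_2: C_2 → C_1 acts by ∂[p,q,r] = [q,r] − [p,r] + [p,q]. For instance
  ∂[v_3,v_7,v_8] = [v_7,v_8] − [v_3,v_8] + [v_3,v_7],
  ∂[v_2,v_4,v_9] = [v_4,v_9] − [v_2,v_9] + [v_2,v_4].
The resulting 23×14 matrix has rank 12, and its Smith normal form has invariant factors (1,1,1,1,1,1,1,1,1,1,1,1).

∂_3: C_3 → C_2 sends each 3-simplex σ to the alternating sum Σ_i (−1)^i (σ with its i-th vertex removed). For instance
  ∂[v_2,v_3,v_4,v_6] = [v_3,v_4,v_6] − [v_2,v_4,v_6] + [v_2,v_3,v_6] − [v_2,v_3,v_4],
  ∂[v_3,v_4,v_6,v_8] = [v_4,v_6,v_8] − [v_3,v_6,v_8] + [v_3,v_4,v_8] − [v_3,v_4,v_6].
The resulting 14×2 matrix has rank 2, and its Smith normal form has invariant factors (1,1).

Now H_k = ker ∂_k / im ∂_{k+1}, so:

  H_3: rank ker ∂_3 − rank ∂_4 = (2 − 2) − 0 = 0, and there is no ∂_4, so H_3 = 0.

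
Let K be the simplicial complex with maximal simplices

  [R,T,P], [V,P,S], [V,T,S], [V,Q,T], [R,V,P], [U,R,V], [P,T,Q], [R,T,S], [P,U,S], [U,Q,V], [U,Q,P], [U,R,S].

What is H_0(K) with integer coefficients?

H_0 ≅ Z.

Take the total order P < Q < R < S < T < U < V on the vertex set. Then K (dimension 2) consists of the simplices:

  0-simplices (7): P, Q, R, S, T, U, V
  1-simplices (18): PQ, PR, PS, PT, PU, PV, QT, QU, QV, RS, RT, RU, RV, ST, SU, SV, TV, UV
  2-simplices (12): PQT, PQU, PRT, PRV, PSU, PSV, QTV, QUV, RST, RSU, RUV, STV

Hence C_0 ≅ Z^7, C_1 ≅ Z^18, C_2 ≅ Z^12.

∂_1: C_1 → C_0 sends each edge [p,q] (with p < q) to q − p.
As a 7×18 matrix over Z this has rank 6, with invariant factors (1,1,1,1,1,1).

Boundary ∂_2: C_2 → C_1 sends each 2-simplex [p,q,r] to [q,r] − [p,r] + [p,q]. For instance
  ∂RSU = SU − RU + RS,
  ∂QTV = TV − QV + QT.
This gives a 18×12 integer matrix of rank 12; reducing to Smith normal form yields diagonal entries (1,1,1,1,1,1,1,1,1,1,1,2).

Computing H_k = (kernel of ∂_k) / (image of ∂_{k+1}):

  H_0: rank C_0 − rank ∂_1 = 7 − 6 = 1, and the invariant factors of ∂_1 are all 1, so H_0 ≅ Z.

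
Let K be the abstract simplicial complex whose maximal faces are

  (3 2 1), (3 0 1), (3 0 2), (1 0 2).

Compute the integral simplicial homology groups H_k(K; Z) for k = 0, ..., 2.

Take the total order 0 < 1 < 2 < 3 on the vertex set. Then K (dimension 2) consists of the simplices:

  0-simplices (4): [0], [1], [2], [3]
  1-simplices (6): [0,1], [0,2], [0,3], [1,2], [1,3], [2,3]
  2-simplices (4): [0,1,2], [0,1,3], [0,2,3], [1,2,3]

Hence C_0 ≅ Z^4, C_1 ≅ Z^6, C_2 ≅ Z^4.

The boundary map ∂_1: C_1 → C_0 is given by ∂[p,q] = [q] − [p]. For instance
  ∂[0,1] = [1] − [0].
This gives a 4×6 integer matrix of rank 3; reducing to Smith normal form yields diagonal entries (1,1,1).

Boundary ∂_2: C_2 → C_1 maps a triangle to the signed sum of its edges. For instance
  ∂[1,2,3] = [2,3] − [1,3] + [1,2],
  ∂[0,1,3] = [1,3] − [0,3] + [0,1].
The 6×4 boundary matrix has rank 3 and Smith normal form diag(1,1,1).

From H_k ≅ ker(∂_k) / im(∂_{k+1}) we obtain:

  H_0: rank C_0 − rank ∂_1 = 4 − 3 = 1, and the invariant factors of ∂_1 are all 1, so H_0 = Z.
  H_1: rank ker ∂_1 − rank ∂_2 = (6 − 3) − 3 = 0, and the invariant factors of ∂_2 are all 1, so H_1 = 0.
  H_2: rank ker ∂_2 − rank ∂_3 = (4 − 3) − 0 = 1, and there is no ∂_3, so H_2 = Z.

As a check, the Euler characteristic is 4 − 6 + 4 = 2, which agrees with 1 − 0 + 1 = 2.

H_0 = Z,  H_1 = 0,  H_2 = Z.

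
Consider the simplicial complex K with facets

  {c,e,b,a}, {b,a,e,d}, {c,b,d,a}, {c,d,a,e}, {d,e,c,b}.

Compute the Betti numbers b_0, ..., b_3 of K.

b_0 = 1, b_1 = 0, b_2 = 0, b_3 = 1.

K has 5 vertices, 10 edges, 10 triangles, 5 3-simplices.
rank ∂_0 = 0, rank ∂_1 = 4 ⇒ b_0 = 5 − 0 − 4 = 1; all invariant factors of ∂_1 are 1 so no torsion. So H_0 = Z.
rank ∂_1 = 4, rank ∂_2 = 6 ⇒ b_1 = 10 − 4 − 6 = 0; all invariant factors of ∂_2 are 1 so no torsion. So H_1 = 0.
rank ∂_2 = 6, rank ∂_3 = 4 ⇒ b_2 = 10 − 6 − 4 = 0; all invariant factors of ∂_3 are 1 so no torsion. So H_2 = 0.
rank ∂_3 = 4, rank ∂_4 = 0 ⇒ b_3 = 5 − 4 − 0 = 1. So H_3 = Z.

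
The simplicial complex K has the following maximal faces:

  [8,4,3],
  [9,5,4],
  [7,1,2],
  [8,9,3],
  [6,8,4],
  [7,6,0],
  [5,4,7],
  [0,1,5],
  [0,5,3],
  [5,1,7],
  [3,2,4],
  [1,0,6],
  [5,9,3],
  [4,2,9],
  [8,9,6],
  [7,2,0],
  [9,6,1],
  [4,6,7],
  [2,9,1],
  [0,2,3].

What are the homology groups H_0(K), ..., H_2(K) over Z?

Fix the vertex order 0 < 1 < 2 < 3 < 4 < 5 < 6 < 7 < 8 < 9 and write every simplex with vertices in increasing order. Then dim K = 2 and the simplices of K are:

  0-simplices (10): [0], [1], [2], [3], [4], [5], [6], [7], [8], [9]
  1-simplices (30): (30 of them)
  2-simplices (20): (20 of them)

so the chain groups are C_0 ≅ Z^10, C_1 ≅ Z^30, C_2 ≅ Z^20.

∂_1: C_1 → C_0 is given by ∂[p,q] = [q] − [p]. For instance
  ∂[2,7] = [7] − [2].
The resulting 10×30 matrix has rank 9, and its Smith normal form has invariant factors (1,1,1,1,1,1,1,1,1).

∂_2: C_2 → C_1 maps a triangle to the signed sum of its edges. For instance
  ∂[0,2,7] = [2,7] − [0,7] + [0,2],
  ∂[4,6,8] = [6,8] − [4,8] + [4,6].
The 30×20 boundary matrix has rank 20 and Smith normal form diag(1,1,1,1,1,1,1,1,1,1,1,1,1,1,1,1,1,1,1,2).

From H_k ≅ ker(∂_k) / im(∂_{k+1}) we obtain:

  H_0: rank C_0 − rank ∂_1 = 10 − 9 = 1, and the invariant factors of ∂_1 are all 1, so H_0 ≅ Z.
  H_1: rank ker ∂_1 − rank ∂_2 = (30 − 9) − 20 = 1, and ∂_2 has invariant factor 2 > 1, so H_1 ≅ Z ⊕ Z/2.
  H_2: rank ker ∂_2 − rank ∂_3 = (20 − 20) − 0 = 0, and there is no ∂_3, so H_2 ≅ 0.

H_0 = Z,  H_1 = Z ⊕ Z/2,  H_2 = 0.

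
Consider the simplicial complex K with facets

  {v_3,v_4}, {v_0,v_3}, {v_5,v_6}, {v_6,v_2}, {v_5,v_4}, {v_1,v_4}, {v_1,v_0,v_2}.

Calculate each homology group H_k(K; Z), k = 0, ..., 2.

H_0 = Z,  H_1 = Z^2,  H_2 = 0.

Fix the vertex order v_0 < v_1 < v_2 < v_3 < v_4 < v_5 < v_6 and write every simplex with vertices in increasing order. Then dim K = 2 and the simplices of K are:

  0-simplices (7): [v_0], [v_1], [v_2], [v_3], [v_4], [v_5], [v_6]
  1-simplices (9): [v_0,v_1], [v_0,v_2], [v_0,v_3], [v_1,v_2], [v_1,v_4], [v_2,v_6], [v_3,v_4], [v_4,v_5], [v_5,v_6]
  2-simplices (1): [v_0,v_1,v_2]

giving chain groups C_0 ≅ Z^7, C_1 ≅ Z^9, C_2 ≅ Z^1.

Boundary ∂_1: C_1 → C_0 is given by ∂[p,q] = [q] − [p]. For instance
  ∂[v_5,v_6] = [v_6] − [v_5].
This gives a 7×9 integer matrix of rank 6; reducing to Smith normal form yields diagonal entries (1,1,1,1,1,1).

Boundary ∂_2: C_2 → C_1 acts by ∂[p,q,r] = [q,r] − [p,r] + [p,q]. For instance
  ∂[v_0,v_1,v_2] = [v_1,v_2] − [v_0,v_2] + [v_0,v_1].
This gives a 9×1 integer matrix of rank 1; reducing to Smith normal form yields diagonal entries (1).

Now H_k = ker ∂_k / im ∂_{k+1}, so:

  H_0: rank C_0 − rank ∂_1 = 7 − 6 = 1, and the invariant factors of ∂_1 are all 1, so H_0 ≅ Z.
  H_1: rank ker ∂_1 − rank ∂_2 = (9 − 6) − 1 = 2, and the invariant factors of ∂_2 are all 1, so H_1 ≅ Z^2.
  H_2: rank ker ∂_2 − rank ∂_3 = (1 − 1) − 0 = 0, and there is no ∂_3, so H_2 ≅ 0.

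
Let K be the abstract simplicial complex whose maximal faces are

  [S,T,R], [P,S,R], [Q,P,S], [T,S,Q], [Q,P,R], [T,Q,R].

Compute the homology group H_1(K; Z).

H_1 ≅ 0.

We work with the vertex ordering P < Q < R < S < T. The simplices of K, each written with vertices in increasing order, are:

  0-simplices (5): P, Q, R, S, T
  1-simplices (9): PQ, PR, PS, QR, QS, QT, RS, RT, ST
  2-simplices (6): PQR, PQS, PRS, QRT, QST, RST

Hence C_0 ≅ Z^5, C_1 ≅ Z^9, C_2 ≅ Z^6.

∂_1: C_1 → C_0 maps an edge to its endpoints' difference, ∂[p,q] = q − p.
As a 5×9 matrix over Z this has rank 4, with invariant factors (1,1,1,1).

The boundary map ∂_2: C_2 → C_1 sends each 2-simplex [p,q,r] to [q,r] − [p,r] + [p,q]. For instance
  ∂PQS = QS − PS + PQ,
  ∂QST = ST − QT + QS.
The 9×6 boundary matrix has rank 5 and Smith normal form diag(1,1,1,1,1).

Computing H_k = (kernel of ∂_k) / (image of ∂_{k+1}):

  H_1: rank ker ∂_1 − rank ∂_2 = (9 − 4) − 5 = 0, and the invariant factors of ∂_2 are all 1, so H_1 = 0.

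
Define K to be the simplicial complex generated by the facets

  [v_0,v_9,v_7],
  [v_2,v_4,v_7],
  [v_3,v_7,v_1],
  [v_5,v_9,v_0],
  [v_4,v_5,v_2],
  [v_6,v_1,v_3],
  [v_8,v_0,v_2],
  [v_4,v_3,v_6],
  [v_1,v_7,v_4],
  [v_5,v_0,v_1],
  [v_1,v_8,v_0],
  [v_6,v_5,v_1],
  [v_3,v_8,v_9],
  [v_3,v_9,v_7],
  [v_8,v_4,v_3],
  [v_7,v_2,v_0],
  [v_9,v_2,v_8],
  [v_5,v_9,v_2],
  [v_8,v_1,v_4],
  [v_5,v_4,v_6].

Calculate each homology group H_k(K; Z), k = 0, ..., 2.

H_0 ≅ Z,  H_1 ≅ Z ⊕ Z/2,  H_2 = 0.

Take the total order v_0 < v_1 < v_2 < v_3 < v_4 < v_5 < v_6 < v_7 < v_8 < v_9 on the vertex set. Then K (dimension 2) consists of the simplices:

  0-simplices (10): [v_0], [v_1], [v_2], [v_3], [v_4], [v_5], [v_6], [v_7], [v_8], [v_9]
  1-simplices (30): (30 of them)
  2-simplices (20): (20 of them)

giving chain groups C_0 ≅ Z^10, C_1 ≅ Z^30, C_2 ≅ Z^20.

The boundary map ∂_1: C_1 → C_0 maps an edge to its endpoints' difference, ∂[p,q] = q − p. For instance
  ∂[v_1,v_8] = [v_8] − [v_1].
This gives a 10×30 integer matrix of rank 9; reducing to Smith normal form yields diagonal entries (1,1,1,1,1,1,1,1,1).

The boundary map ∂_2: C_2 → C_1 maps a triangle to the signed sum of its edges. For instance
  ∂[v_1,v_3,v_6] = [v_3,v_6] − [v_1,v_6] + [v_1,v_3],
  ∂[v_0,v_1,v_5] = [v_1,v_5] − [v_0,v_5] + [v_0,v_1].
The resulting 30×20 matrix has rank 20, and its Smith normal form has invariant factors (1,1,1,1,1,1,1,1,1,1,1,1,1,1,1,1,1,1,1,2).

From H_k ≅ ker(∂_k) / im(∂_{k+1}) we obtain:

  H_0: rank C_0 − rank ∂_1 = 10 − 9 = 1, and the invariant factors of ∂_1 are all 1, so H_0 ≅ Z.
  H_1: rank ker ∂_1 − rank ∂_2 = (30 − 9) − 20 = 1, and ∂_2 has invariant factor 2 > 1, so H_1 ≅ Z ⊕ Z/2.
  H_2: rank ker ∂_2 − rank ∂_3 = (20 − 20) − 0 = 0, and there is no ∂_3, so H_2 ≅ 0.

As a check, the Euler characteristic is 10 − 30 + 20 = 0, which agrees with 1 − 1 + 0 = 0.
(K is a triangulation of the Klein bottle.)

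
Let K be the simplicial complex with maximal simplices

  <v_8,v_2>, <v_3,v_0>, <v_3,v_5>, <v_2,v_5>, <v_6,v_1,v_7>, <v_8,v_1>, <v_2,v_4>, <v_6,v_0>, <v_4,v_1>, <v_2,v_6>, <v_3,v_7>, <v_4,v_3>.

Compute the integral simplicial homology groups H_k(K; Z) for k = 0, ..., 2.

Fix the vertex order v_0 < v_1 < v_2 < v_3 < v_4 < v_5 < v_6 < v_7 < v_8 and write every simplex with vertices in increasing order. Then dim K = 2 and the simplices of K are:

  0-simplices (9): [v_0], [v_1], [v_2], [v_3], [v_4], [v_5], [v_6], [v_7], [v_8]
  1-simplices (14): [v_0,v_3], [v_0,v_6], [v_1,v_4], [v_1,v_6], [v_1,v_7], [v_1,v_8], [v_2,v_4], [v_2,v_5], [v_2,v_6], [v_2,v_8], [v_3,v_4], [v_3,v_5], [v_3,v_7], [v_6,v_7]
  2-simplices (1): [v_1,v_6,v_7]

so the chain groups are C_0 ≅ Z^9, C_1 ≅ Z^14, C_2 ≅ Z^1.

Boundary ∂_1: C_1 → C_0 is given by ∂[p,q] = [q] − [p]. For instance
  ∂[v_1,v_8] = [v_8] − [v_1].
The resulting 9×14 matrix has rank 8, and its Smith normal form has invariant factors (1,1,1,1,1,1,1,1).

∂_2: C_2 → C_1 maps a triangle to the signed sum of its edges. For instance
  ∂[v_1,v_6,v_7] = [v_6,v_7] − [v_1,v_7] + [v_1,v_6].
The 14×1 boundary matrix has rank 1 and Smith normal form diag(1).

Computing H_k = (kernel of ∂_k) / (image of ∂_{k+1}):

  H_0: rank C_0 − rank ∂_1 = 9 − 8 = 1, and the invariant factors of ∂_1 are all 1, so H_0 ≅ Z.
  H_1: rank ker ∂_1 − rank ∂_2 = (14 − 8) − 1 = 5, and the invariant factors of ∂_2 are all 1, so H_1 ≅ Z^5.
  H_2: rank ker ∂_2 − rank ∂_3 = (1 − 1) − 0 = 0, and there is no ∂_3, so H_2 ≅ 0.

H_0 = Z,  H_1 = Z^5,  H_2 = 0.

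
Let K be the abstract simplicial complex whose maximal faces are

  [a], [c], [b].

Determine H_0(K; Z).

Order the vertices as a < b < c. Listing each simplex with vertices in this order, K has dimension 0 with simplices:

  0-simplices (3): a, b, c

so the chain groups are C_0 ≅ Z^3.

Reading off H_k = ker ∂_k / im ∂_{k+1}:

  H_0: rank C_0 − rank ∂_1 = 3 − 0 = 3, and there is no ∂_1, so H_0 = Z^3.

H_0 = Z^3.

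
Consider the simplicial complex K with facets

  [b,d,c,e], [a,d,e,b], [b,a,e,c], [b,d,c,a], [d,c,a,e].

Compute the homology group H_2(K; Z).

Fix the vertex order a < b < c < d < e and write every simplex with vertices in increasing order. Then dim K = 3 and the simplices of K are:

  0-simplices (5): a, b, c, d, e
  1-simplices (10): ab, ac, ad, ae, bc, bd, be, cd, ce, de
  2-simplices (10): abc, abd, abe, acd, ace, ade, bcd, bce, bde, cde
  3-simplices (5): abcd, abce, abde, acde, bcde

Hence C_0 ≅ Z^5, C_1 ≅ Z^10, C_2 ≅ Z^10, C_3 ≅ Z^5.

Boundary ∂_1: C_1 → C_0 is given by ∂[p,q] = [q] − [p]. For instance
  ∂bc = c − b.
This gives a 5×10 integer matrix of rank 4; reducing to Smith normal form yields diagonal entries (1,1,1,1).

Boundary ∂_2: C_2 → C_1 acts by ∂[p,q,r] = [q,r] − [p,r] + [p,q]. For instance
  ∂abc = bc − ac + ab,
  ∂bde = de − be + bd.
The resulting 10×10 matrix has rank 6, and its Smith normal form has invariant factors (1,1,1,1,1,1).

∂_3: C_3 → C_2 sends each 3-simplex σ to the alternating sum Σ_i (−1)^i (σ with its i-th vertex removed). For instance
  ∂abcd = bcd − acd + abd − abc,
  ∂bcde = cde − bde + bce − bcd.
This gives a 10×5 integer matrix of rank 4; reducing to Smith normal form yields diagonal entries (1,1,1,1).

Now H_k = ker ∂_k / im ∂_{k+1}, so:

  H_2: rank ker ∂_2 − rank ∂_3 = (10 − 6) − 4 = 0, and the invariant factors of ∂_3 are all 1, so H_2 ≅ 0.

H_2 = 0.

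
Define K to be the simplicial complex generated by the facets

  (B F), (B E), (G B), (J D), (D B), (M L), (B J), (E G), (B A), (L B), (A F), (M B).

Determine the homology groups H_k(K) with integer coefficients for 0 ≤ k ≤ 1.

H_0 = Z,  H_1 = Z^4.

K has 9 vertices, 12 edges.
rank ∂_0 = 0, rank ∂_1 = 8 ⇒ b_0 = 9 − 0 − 8 = 1; all invariant factors of ∂_1 are 1 so no torsion. So H_0 ≅ Z.
rank ∂_1 = 8, rank ∂_2 = 0 ⇒ b_1 = 12 − 8 − 0 = 4. So H_1 ≅ Z^4.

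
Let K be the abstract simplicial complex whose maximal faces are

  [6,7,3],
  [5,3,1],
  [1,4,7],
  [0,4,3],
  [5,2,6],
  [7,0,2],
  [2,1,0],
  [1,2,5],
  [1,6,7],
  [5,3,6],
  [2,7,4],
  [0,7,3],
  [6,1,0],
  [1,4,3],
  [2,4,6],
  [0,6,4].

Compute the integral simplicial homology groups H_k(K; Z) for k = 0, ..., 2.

H_0 ≅ Z,  H_1 ≅ Z^2,  H_2 ≅ Z.

We work with the vertex ordering 0 < 1 < 2 < 3 < 4 < 5 < 6 < 7. The simplices of K, each written with vertices in increasing order, are:

  0-simplices (8): [0], [1], [2], [3], [4], [5], [6], [7]
  1-simplices (24): (24 of them)
  2-simplices (16): [0,1,2], [0,1,6], [0,2,7], [0,3,4], [0,3,7], [0,4,6], [1,2,5], [1,3,4], [1,3,5], [1,4,7], [1,6,7], [2,4,6], [2,4,7], [2,5,6], [3,5,6], [3,6,7]

giving chain groups C_0 ≅ Z^8, C_1 ≅ Z^24, C_2 ≅ Z^16.

∂_1: C_1 → C_0 maps an edge to its endpoints' difference, ∂[p,q] = q − p. For instance
  ∂[0,2] = [2] − [0].
The 8×24 boundary matrix has rank 7 and Smith normal form diag(1,1,1,1,1,1,1).

∂_2: C_2 → C_1 sends each 2-simplex [p,q,r] to [q,r] − [p,r] + [p,q]. For instance
  ∂[0,4,6] = [4,6] − [0,6] + [0,4],
  ∂[0,3,4] = [3,4] − [0,4] + [0,3].
This gives a 24×16 integer matrix of rank 15; reducing to Smith normal form yields diagonal entries (1,1,1,1,1,1,1,1,1,1,1,1,1,1,1).

From H_k ≅ ker(∂_k) / im(∂_{k+1}) we obtain:

  H_0: rank C_0 − rank ∂_1 = 8 − 7 = 1, and the invariant factors of ∂_1 are all 1, so H_0 = Z.
  H_1: rank ker ∂_1 − rank ∂_2 = (24 − 7) − 15 = 2, and the invariant factors of ∂_2 are all 1, so H_1 = Z^2.
  H_2: rank ker ∂_2 − rank ∂_3 = (16 − 15) − 0 = 1, and there is no ∂_3, so H_2 = Z.

As a check, the Euler characteristic is 8 − 24 + 16 = 0, which agrees with 1 − 2 + 1 = 0.
(K is a triangulation of the torus T^2.)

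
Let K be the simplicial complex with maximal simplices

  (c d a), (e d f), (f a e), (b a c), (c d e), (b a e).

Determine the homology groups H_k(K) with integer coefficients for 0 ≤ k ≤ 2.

We work with the vertex ordering a < b < c < d < e < f. The simplices of K, each written with vertices in increasing order, are:

  0-simplices (6): a, b, c, d, e, f
  1-simplices (12): ab, ac, ad, ae, af, bc, be, cd, ce, de, df, ef
  2-simplices (6): abc, abe, acd, aef, cde, def

Hence C_0 ≅ Z^6, C_1 ≅ Z^12, C_2 ≅ Z^6.

Boundary ∂_1: C_1 → C_0 is given by ∂[p,q] = [q] − [p]. For instance
  ∂de = e − d.
As a 6×12 matrix over Z this has rank 5, with invariant factors (1,1,1,1,1).

The boundary map ∂_2: C_2 → C_1 maps a triangle to the signed sum of its edges. For instance
  ∂abc = bc − ac + ab,
  ∂cde = de − ce + cd.
This gives a 12×6 integer matrix of rank 6; reducing to Smith normal form yields diagonal entries (1,1,1,1,1,1).

Now H_k = ker ∂_k / im ∂_{k+1}, so:

  H_0: rank C_0 − rank ∂_1 = 6 − 5 = 1, and the invariant factors of ∂_1 are all 1, so H_0 = Z.
  H_1: rank ker ∂_1 − rank ∂_2 = (12 − 5) − 6 = 1, and the invariant factors of ∂_2 are all 1, so H_1 = Z.
  H_2: rank ker ∂_2 − rank ∂_3 = (6 − 6) − 0 = 0, and there is no ∂_3, so H_2 = 0.

As a check, the Euler characteristic is 6 − 12 + 6 = 0, which agrees with 1 − 1 + 0 = 0.

H_0 = Z,  H_1 = Z,  H_2 = 0.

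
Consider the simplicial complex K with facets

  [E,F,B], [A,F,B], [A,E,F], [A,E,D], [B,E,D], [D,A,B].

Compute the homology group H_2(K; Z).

H_2 = Z.

Fix the vertex order A < B < D < E < F and write every simplex with vertices in increasing order. Then dim K = 2 and the simplices of K are:

  0-simplices (5): A, B, D, E, F
  1-simplices (9): AB, AD, AE, AF, BD, BE, BF, DE, EF
  2-simplices (6): ABD, ABF, ADE, AEF, BDE, BEF

Hence C_0 ≅ Z^5, C_1 ≅ Z^9, C_2 ≅ Z^6.

∂_1: C_1 → C_0 sends each edge [p,q] (with p < q) to q − p. For instance
  ∂AF = F − A.
The 5×9 boundary matrix has rank 4 and Smith normal form diag(1,1,1,1).

Boundary ∂_2: C_2 → C_1 maps a triangle to the signed sum of its edges. For instance
  ∂ADE = DE − AE + AD,
  ∂AEF = EF − AF + AE.
The 9×6 boundary matrix has rank 5 and Smith normal form diag(1,1,1,1,1).

Reading off H_k = ker ∂_k / im ∂_{k+1}:

  H_2: rank ker ∂_2 − rank ∂_3 = (6 − 5) − 0 = 1, and there is no ∂_3, so H_2 = Z.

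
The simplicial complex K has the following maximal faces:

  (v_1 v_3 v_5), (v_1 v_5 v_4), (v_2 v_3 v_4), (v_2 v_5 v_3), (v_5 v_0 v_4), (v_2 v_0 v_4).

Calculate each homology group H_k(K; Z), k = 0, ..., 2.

H_0 ≅ Z,  H_1 ≅ Z,  H_2 = 0.

Order the vertices as v_0 < v_1 < v_2 < v_3 < v_4 < v_5. Listing each simplex with vertices in this order, K has dimension 2 with simplices:

  0-simplices (6): [v_0], [v_1], [v_2], [v_3], [v_4], [v_5]
  1-simplices (12): [v_0,v_2], [v_0,v_4], [v_0,v_5], [v_1,v_3], [v_1,v_4], [v_1,v_5], [v_2,v_3], [v_2,v_4], [v_2,v_5], [v_3,v_4], [v_3,v_5], [v_4,v_5]
  2-simplices (6): [v_0,v_2,v_4], [v_0,v_4,v_5], [v_1,v_3,v_5], [v_1,v_4,v_5], [v_2,v_3,v_4], [v_2,v_3,v_5]

so the chain groups are C_0 ≅ Z^6, C_1 ≅ Z^12, C_2 ≅ Z^6.

The boundary map ∂_1: C_1 → C_0 is given by ∂[p,q] = [q] − [p]. For instance
  ∂[v_2,v_5] = [v_5] − [v_2].
The resulting 6×12 matrix has rank 5, and its Smith normal form has invariant factors (1,1,1,1,1).

∂_2: C_2 → C_1 acts by ∂[p,q,r] = [q,r] − [p,r] + [p,q]. For instance
  ∂[v_2,v_3,v_4] = [v_3,v_4] − [v_2,v_4] + [v_2,v_3],
  ∂[v_0,v_2,v_4] = [v_2,v_4] − [v_0,v_4] + [v_0,v_2].
As a 12×6 matrix over Z this has rank 6, with invariant factors (1,1,1,1,1,1).

Reading off H_k = ker ∂_k / im ∂_{k+1}:

  H_0: rank C_0 − rank ∂_1 = 6 − 5 = 1, and the invariant factors of ∂_1 are all 1, so H_0 = Z.
  H_1: rank ker ∂_1 − rank ∂_2 = (12 − 5) − 6 = 1, and the invariant factors of ∂_2 are all 1, so H_1 = Z.
  H_2: rank ker ∂_2 − rank ∂_3 = (6 − 6) − 0 = 0, and there is no ∂_3, so H_2 = 0.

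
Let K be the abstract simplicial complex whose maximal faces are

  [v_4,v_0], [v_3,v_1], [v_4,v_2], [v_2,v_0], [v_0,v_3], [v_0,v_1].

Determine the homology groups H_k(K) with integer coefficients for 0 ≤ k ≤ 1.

Order the vertices as v_0 < v_1 < v_2 < v_3 < v_4. Listing each simplex with vertices in this order, K has dimension 1 with simplices:

  0-simplices (5): [v_0], [v_1], [v_2], [v_3], [v_4]
  1-simplices (6): [v_0,v_1], [v_0,v_2], [v_0,v_3], [v_0,v_4], [v_1,v_3], [v_2,v_4]

giving chain groups C_0 ≅ Z^5, C_1 ≅ Z^6.

The boundary map ∂_1: C_1 → C_0 is given by ∂[p,q] = [q] − [p].
The 5×6 boundary matrix has rank 4 and Smith normal form diag(1,1,1,1).

From H_k ≅ ker(∂_k) / im(∂_{k+1}) we obtain:

  H_0: rank C_0 − rank ∂_1 = 5 − 4 = 1, and the invariant factors of ∂_1 are all 1, so H_0 ≅ Z.
  H_1: rank ker ∂_1 − rank ∂_2 = (6 − 4) − 0 = 2, and there is no ∂_2, so H_1 ≅ Z^2.

H_0 ≅ Z,  H_1 ≅ Z^2.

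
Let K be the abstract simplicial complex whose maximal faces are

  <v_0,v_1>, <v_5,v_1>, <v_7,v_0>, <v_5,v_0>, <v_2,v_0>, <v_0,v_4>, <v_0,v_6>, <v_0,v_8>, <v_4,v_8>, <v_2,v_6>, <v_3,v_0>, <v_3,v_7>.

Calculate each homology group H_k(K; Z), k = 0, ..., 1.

H_0 ≅ Z,  H_1 ≅ Z^4.

Fix the vertex order v_0 < v_1 < v_2 < v_3 < v_4 < v_5 < v_6 < v_7 < v_8 and write every simplex with vertices in increasing order. Then dim K = 1 and the simplices of K are:

  0-simplices (9): [v_0], [v_1], [v_2], [v_3], [v_4], [v_5], [v_6], [v_7], [v_8]
  1-simplices (12): [v_0,v_1], [v_0,v_2], [v_0,v_3], [v_0,v_4], [v_0,v_5], [v_0,v_6], [v_0,v_7], [v_0,v_8], [v_1,v_5], [v_2,v_6], [v_3,v_7], [v_4,v_8]

Hence C_0 ≅ Z^9, C_1 ≅ Z^12.

Boundary ∂_1: C_1 → C_0 sends each edge [p,q] (with p < q) to q − p.
This gives a 9×12 integer matrix of rank 8; reducing to Smith normal form yields diagonal entries (1,1,1,1,1,1,1,1).

From H_k ≅ ker(∂_k) / im(∂_{k+1}) we obtain:

  H_0: rank C_0 − rank ∂_1 = 9 − 8 = 1, and the invariant factors of ∂_1 are all 1, so H_0 ≅ Z.
  H_1: rank ker ∂_1 − rank ∂_2 = (12 − 8) − 0 = 4, and there is no ∂_2, so H_1 ≅ Z^4.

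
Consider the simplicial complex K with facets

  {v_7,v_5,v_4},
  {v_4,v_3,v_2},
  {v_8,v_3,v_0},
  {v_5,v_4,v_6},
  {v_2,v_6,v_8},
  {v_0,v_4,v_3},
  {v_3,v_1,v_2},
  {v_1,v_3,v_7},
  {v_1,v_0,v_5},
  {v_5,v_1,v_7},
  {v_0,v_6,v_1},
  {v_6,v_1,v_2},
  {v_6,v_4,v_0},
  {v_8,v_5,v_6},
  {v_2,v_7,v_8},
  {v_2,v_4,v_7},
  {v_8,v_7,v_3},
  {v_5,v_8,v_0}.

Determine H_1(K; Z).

K has 9 vertices, 27 edges, 18 triangles.
rank ∂_1 = 8, rank ∂_2 = 18 ⇒ b_1 = 27 − 8 − 18 = 1; ∂_2 has invariant factor(s) [2] giving torsion. So H_1 ≅ Z ⊕ Z/2Z.

H_1 ≅ Z ⊕ Z/2Z.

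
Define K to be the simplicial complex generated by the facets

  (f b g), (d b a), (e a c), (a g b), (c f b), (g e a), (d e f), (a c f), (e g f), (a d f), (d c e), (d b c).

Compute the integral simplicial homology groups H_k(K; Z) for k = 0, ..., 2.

Order the vertices as a < b < c < d < e < f < g. Listing each simplex with vertices in this order, K has dimension 2 with simplices:

  0-simplices (7): a, b, c, d, e, f, g
  1-simplices (18): ab, ac, ad, ae, af, ag, bc, bd, bf, bg, cd, ce, cf, de, df, ef, eg, fg
  2-simplices (12): abd, abg, ace, acf, adf, aeg, bcd, bcf, bfg, cde, def, efg

Hence C_0 ≅ Z^7, C_1 ≅ Z^18, C_2 ≅ Z^12.

Boundary ∂_1: C_1 → C_0 sends each edge [p,q] (with p < q) to q − p. For instance
  ∂bf = f − b.
The 7×18 boundary matrix has rank 6 and Smith normal form diag(1,1,1,1,1,1).

The boundary map ∂_2: C_2 → C_1 maps a triangle to the signed sum of its edges. For instance
  ∂adf = df − af + ad,
  ∂aeg = eg − ag + ae.
As a 18×12 matrix over Z this has rank 12, with invariant factors (1,1,1,1,1,1,1,1,1,1,1,2).

Reading off H_k = ker ∂_k / im ∂_{k+1}:

  H_0: rank C_0 − rank ∂_1 = 7 − 6 = 1, and the invariant factors of ∂_1 are all 1, so H_0 = Z.
  H_1: rank ker ∂_1 − rank ∂_2 = (18 − 6) − 12 = 0, and ∂_2 has invariant factor 2 > 1, so H_1 = Z/2.
  H_2: rank ker ∂_2 − rank ∂_3 = (12 − 12) − 0 = 0, and there is no ∂_3, so H_2 = 0.

H_0 ≅ Z,  H_1 ≅ Z/2,  H_2 = 0.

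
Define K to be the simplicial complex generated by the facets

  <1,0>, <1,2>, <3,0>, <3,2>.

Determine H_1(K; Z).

H_1 ≅ Z.

Order the vertices as 0 < 1 < 2 < 3. Listing each simplex with vertices in this order, K has dimension 1 with simplices:

  0-simplices (4): [0], [1], [2], [3]
  1-simplices (4): [0,1], [0,3], [1,2], [2,3]

so the chain groups are C_0 ≅ Z^4, C_1 ≅ Z^4.

The boundary map ∂_1: C_1 → C_0 is given by ∂[p,q] = [q] − [p].
The 4×4 boundary matrix has rank 3 and Smith normal form diag(1,1,1).

From H_k ≅ ker(∂_k) / im(∂_{k+1}) we obtain:

  H_1: rank ker ∂_1 − rank ∂_2 = (4 − 3) − 0 = 1, and there is no ∂_2, so H_1 = Z.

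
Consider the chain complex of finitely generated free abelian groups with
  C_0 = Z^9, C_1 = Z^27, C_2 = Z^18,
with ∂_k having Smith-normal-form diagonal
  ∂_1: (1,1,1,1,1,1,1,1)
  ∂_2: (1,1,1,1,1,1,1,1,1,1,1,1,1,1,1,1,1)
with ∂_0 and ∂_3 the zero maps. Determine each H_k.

H_0 = Z,  H_1 = Z^2,  H_2 = Z.

H_0: b_0 = 9 − 0 − 8 = 1; torsion from ∂_1 factors > 1: none. So H_0 = Z.
H_1: b_1 = 27 − 8 − 17 = 2; torsion from ∂_2 factors > 1: none. So H_1 = Z^2.
H_2: b_2 = 18 − 17 − 0 = 1; torsion from ∂_3 factors > 1: none. So H_2 = Z.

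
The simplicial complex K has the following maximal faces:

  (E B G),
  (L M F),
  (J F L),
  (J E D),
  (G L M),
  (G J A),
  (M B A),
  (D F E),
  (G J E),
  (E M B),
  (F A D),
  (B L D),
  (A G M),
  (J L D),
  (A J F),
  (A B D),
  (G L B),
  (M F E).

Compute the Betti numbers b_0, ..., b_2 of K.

b_0 = 1, b_1 = 1, b_2 = 0.

Order the vertices as A < B < D < E < F < G < J < L < M. Listing each simplex with vertices in this order, K has dimension 2 with simplices:

  0-simplices (9): A, B, D, E, F, G, J, L, M
  1-simplices (27): AB, AD, AF, AG, AJ, AM, BD, BE, BG, BL, BM, DE, DF, DJ, DL, EF, EG, EJ, EM, FJ, FL, FM, GJ, GL, GM, JL, LM
  2-simplices (18): ABD, ABM, ADF, AFJ, AGJ, AGM, BDL, BEG, BEM, BGL, DEF, DEJ, DJL, EFM, EGJ, FJL, FLM, GLM

giving chain groups C_0 ≅ Z^9, C_1 ≅ Z^27, C_2 ≅ Z^18.

∂_1: C_1 → C_0 maps an edge to its endpoints' difference, ∂[p,q] = q − p.
This gives a 9×27 integer matrix of rank 8; reducing to Smith normal form yields diagonal entries (1,1,1,1,1,1,1,1).

The boundary map ∂_2: C_2 → C_1 acts by ∂[p,q,r] = [q,r] − [p,r] + [p,q]. For instance
  ∂BEM = EM − BM + BE,
  ∂FJL = JL − FL + FJ.
As a 27×18 matrix over Z this has rank 18, with invariant factors (1,1,1,1,1,1,1,1,1,1,1,1,1,1,1,1,1,2).

Reading off H_k = ker ∂_k / im ∂_{k+1}:

  H_0: rank C_0 − rank ∂_1 = 9 − 8 = 1, and the invariant factors of ∂_1 are all 1, so H_0 ≅ Z.
  H_1: rank ker ∂_1 − rank ∂_2 = (27 − 8) − 18 = 1, and ∂_2 has invariant factor 2 > 1, so H_1 ≅ Z ⊕ Z/2.
  H_2: rank ker ∂_2 − rank ∂_3 = (18 − 18) − 0 = 0, and there is no ∂_3, so H_2 ≅ 0.

(K is a triangulation of the Klein bottle.)

Hence the Betti numbers are b_0 = 1, b_1 = 1, b_2 = 0.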